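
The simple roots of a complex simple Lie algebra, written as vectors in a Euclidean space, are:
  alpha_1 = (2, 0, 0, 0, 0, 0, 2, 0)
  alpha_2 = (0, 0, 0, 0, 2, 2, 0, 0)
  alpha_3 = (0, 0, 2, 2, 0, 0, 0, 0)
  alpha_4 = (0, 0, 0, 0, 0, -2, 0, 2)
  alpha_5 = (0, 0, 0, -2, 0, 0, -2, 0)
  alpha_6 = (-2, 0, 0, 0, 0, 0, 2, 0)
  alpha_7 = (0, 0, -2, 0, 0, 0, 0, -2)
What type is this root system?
D_7 (so(14))

Compute the Cartan integers a_ij = 2(alpha_i, alpha_j)/(alpha_j, alpha_j); the resulting 7x7 Cartan matrix is
[[2, 0, 0, 0, -1, 0, 0], [0, 2, 0, -1, 0, 0, 0], [0, 0, 2, 0, -1, 0, -1], [0, -1, 0, 2, 0, 0, -1], [-1, 0, -1, 0, 2, -1, 0], [0, 0, 0, 0, -1, 2, 0], [0, 0, -1, -1, 0, 0, 2]].
All simple roots have the same length, so the diagram is simply laced. The associated Dynkin diagram is a chain of 5 nodes with a fork of two nodes at one end (D_7), so the type is D_7 (the algebra so(14)).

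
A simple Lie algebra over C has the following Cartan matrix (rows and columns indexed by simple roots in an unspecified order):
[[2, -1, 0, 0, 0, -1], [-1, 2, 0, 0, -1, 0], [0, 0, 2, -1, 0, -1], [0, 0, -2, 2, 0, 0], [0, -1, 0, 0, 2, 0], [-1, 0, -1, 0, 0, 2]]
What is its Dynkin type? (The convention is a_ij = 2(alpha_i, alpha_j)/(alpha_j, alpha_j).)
The matrix has rank 6 with 2's on the diagonal. Reading the off-diagonal entries as Dynkin edges (a single edge where a_ij = a_ji = -1; a double or triple edge where a_ij * a_ji = 2 or 3), the diagram is a chain of 6 nodes with a double edge at one end; the terminal node there is the unique long simple root (C_6). One simple-root ordering that puts it in standard form is (alpha_5, alpha_2, alpha_1, alpha_6, alpha_3, alpha_4). So the algebra is type C_6, i.e. sp(12).

C_6 (sp(12))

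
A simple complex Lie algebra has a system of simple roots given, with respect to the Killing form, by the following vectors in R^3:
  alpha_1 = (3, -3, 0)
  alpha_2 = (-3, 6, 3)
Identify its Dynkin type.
G2

Compute the Cartan integers a_ij = 2(alpha_i, alpha_j)/(alpha_j, alpha_j); the resulting 2x2 Cartan matrix is
[[2, -1], [-3, 2]].
The roots have two lengths (squared-length ratio 3:1); the short ones are alpha_{1}. The associated Dynkin diagram is two nodes joined by a triple edge (G_2), so the type is G_2.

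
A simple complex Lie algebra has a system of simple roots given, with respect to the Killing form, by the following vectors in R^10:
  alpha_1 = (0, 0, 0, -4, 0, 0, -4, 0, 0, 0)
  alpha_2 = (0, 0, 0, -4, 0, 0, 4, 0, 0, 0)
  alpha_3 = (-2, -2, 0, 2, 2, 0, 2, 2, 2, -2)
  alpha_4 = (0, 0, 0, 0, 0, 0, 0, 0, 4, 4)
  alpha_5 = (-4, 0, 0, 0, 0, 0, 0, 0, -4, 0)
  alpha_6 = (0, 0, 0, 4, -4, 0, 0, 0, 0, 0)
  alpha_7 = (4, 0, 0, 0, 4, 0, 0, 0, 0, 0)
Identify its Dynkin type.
E_7

Compute the Cartan integers a_ij = 2(alpha_i, alpha_j)/(alpha_j, alpha_j); the resulting 7x7 Cartan matrix is
[[2, 0, -1, 0, 0, -1, 0], [0, 2, 0, 0, 0, -1, 0], [-1, 0, 2, 0, 0, 0, 0], [0, 0, 0, 2, -1, 0, 0], [0, 0, 0, -1, 2, 0, -1], [-1, -1, 0, 0, 0, 2, -1], [0, 0, 0, 0, -1, -1, 2]].
All simple roots have the same length, so the diagram is simply laced. The associated Dynkin diagram is a chain of 6 nodes with one extra node attached to the third node from one end (E_7), so the type is E_7.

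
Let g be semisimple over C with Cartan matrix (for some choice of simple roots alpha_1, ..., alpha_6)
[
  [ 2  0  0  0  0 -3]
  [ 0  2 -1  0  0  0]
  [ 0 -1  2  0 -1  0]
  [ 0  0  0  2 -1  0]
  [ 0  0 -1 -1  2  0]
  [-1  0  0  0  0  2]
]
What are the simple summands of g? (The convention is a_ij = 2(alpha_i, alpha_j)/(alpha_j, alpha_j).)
A4 ⊕ G2

The diagram associated to this matrix has two connected components: the simple roots {alpha_2, alpha_3, alpha_4, alpha_5} form a chain of 4 nodes with single edges (A_4), and {alpha_1, alpha_6} form two nodes joined by a triple edge (G_2). A semisimple Lie algebra decomposes uniquely as the direct sum of simple ideals, one per connected component of its Dynkin diagram, so g ≅ A_4 ⊕ G_2 (dimension 24 + 14 = 38).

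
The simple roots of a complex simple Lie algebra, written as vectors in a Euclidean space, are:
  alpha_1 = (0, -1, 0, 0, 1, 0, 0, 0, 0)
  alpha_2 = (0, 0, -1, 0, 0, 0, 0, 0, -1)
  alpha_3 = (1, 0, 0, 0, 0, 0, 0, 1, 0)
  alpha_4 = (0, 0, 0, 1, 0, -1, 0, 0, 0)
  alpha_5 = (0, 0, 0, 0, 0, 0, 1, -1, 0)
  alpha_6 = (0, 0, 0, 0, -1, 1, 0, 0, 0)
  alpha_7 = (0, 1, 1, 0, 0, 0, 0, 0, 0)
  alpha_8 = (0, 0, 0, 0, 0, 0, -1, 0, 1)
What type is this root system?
Compute the Cartan integers a_ij = 2(alpha_i, alpha_j)/(alpha_j, alpha_j); the resulting 8x8 Cartan matrix is
[[2, 0, 0, 0, 0, -1, -1, 0], [0, 2, 0, 0, 0, 0, -1, -1], [0, 0, 2, 0, -1, 0, 0, 0], [0, 0, 0, 2, 0, -1, 0, 0], [0, 0, -1, 0, 2, 0, 0, -1], [-1, 0, 0, -1, 0, 2, 0, 0], [-1, -1, 0, 0, 0, 0, 2, 0], [0, -1, 0, 0, -1, 0, 0, 2]].
All simple roots have the same length, so the diagram is simply laced. The associated Dynkin diagram is a chain of 8 nodes with single edges (A_8), so the type is A_8 (the algebra sl(9)).

A_8 (sl(9))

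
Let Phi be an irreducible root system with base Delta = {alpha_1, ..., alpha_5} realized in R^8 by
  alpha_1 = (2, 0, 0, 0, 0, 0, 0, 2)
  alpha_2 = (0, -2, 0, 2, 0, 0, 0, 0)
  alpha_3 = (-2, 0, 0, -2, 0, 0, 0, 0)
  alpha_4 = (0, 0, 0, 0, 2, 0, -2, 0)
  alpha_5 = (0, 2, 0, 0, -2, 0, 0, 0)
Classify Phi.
A5

Compute the Cartan integers a_ij = 2(alpha_i, alpha_j)/(alpha_j, alpha_j); the resulting 5x5 Cartan matrix is
[[2, 0, -1, 0, 0], [0, 2, -1, 0, -1], [-1, -1, 2, 0, 0], [0, 0, 0, 2, -1], [0, -1, 0, -1, 2]].
All simple roots have the same length, so the diagram is simply laced. The associated Dynkin diagram is a chain of 5 nodes with single edges (A_5), so the type is A_5 (the algebra sl(6)).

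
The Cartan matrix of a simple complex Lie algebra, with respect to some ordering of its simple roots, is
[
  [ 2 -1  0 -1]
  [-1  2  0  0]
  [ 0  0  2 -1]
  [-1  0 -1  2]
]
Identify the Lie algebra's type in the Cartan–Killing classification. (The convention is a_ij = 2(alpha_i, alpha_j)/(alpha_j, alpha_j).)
The matrix has rank 4 with 2's on the diagonal. Reading the off-diagonal entries as Dynkin edges (a single edge where a_ij = a_ji = -1; a double or triple edge where a_ij * a_ji = 2 or 3), the diagram is a chain of 4 nodes with single edges (A_4). One simple-root ordering that puts it in standard form is (alpha_2, alpha_1, alpha_4, alpha_3). So the algebra is type A_4, i.e. sl(5).

A_4 (sl(5))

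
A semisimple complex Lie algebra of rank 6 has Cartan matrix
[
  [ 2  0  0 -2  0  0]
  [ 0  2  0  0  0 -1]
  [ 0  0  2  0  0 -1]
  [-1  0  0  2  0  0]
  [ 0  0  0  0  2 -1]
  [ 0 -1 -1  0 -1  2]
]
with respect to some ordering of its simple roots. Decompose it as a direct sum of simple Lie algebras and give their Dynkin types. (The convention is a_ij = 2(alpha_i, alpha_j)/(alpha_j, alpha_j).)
The diagram associated to this matrix has two connected components: the simple roots {alpha_1, alpha_4} form a chain of 2 nodes with a double edge at one end; the terminal node there is the unique short simple root (B_2), and {alpha_2, alpha_3, alpha_5, alpha_6} form a chain of 2 nodes with a fork of two nodes at one end (D_4). A semisimple Lie algebra decomposes uniquely as the direct sum of simple ideals, one per connected component of its Dynkin diagram, so g ≅ B_2 ⊕ D_4 (dimension 10 + 28 = 38).

B2 ⊕ D4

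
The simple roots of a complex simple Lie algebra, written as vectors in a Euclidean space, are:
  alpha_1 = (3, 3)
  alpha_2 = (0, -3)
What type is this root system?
type B_2

Compute the Cartan integers a_ij = 2(alpha_i, alpha_j)/(alpha_j, alpha_j); the resulting 2x2 Cartan matrix is
[[2, -2], [-1, 2]].
The roots have two lengths (squared-length ratio 2:1); the short ones are alpha_{2}. The associated Dynkin diagram is a chain of 2 nodes with a double edge at one end; the terminal node there is the unique short simple root (B_2), so the type is B_2 (the algebra so(5)).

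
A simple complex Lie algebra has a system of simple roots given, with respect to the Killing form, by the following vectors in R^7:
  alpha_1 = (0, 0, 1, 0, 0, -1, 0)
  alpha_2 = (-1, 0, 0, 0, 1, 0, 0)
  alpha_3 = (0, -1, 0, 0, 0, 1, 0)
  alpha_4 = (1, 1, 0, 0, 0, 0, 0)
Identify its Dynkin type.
A_4

Compute the Cartan integers a_ij = 2(alpha_i, alpha_j)/(alpha_j, alpha_j); the resulting 4x4 Cartan matrix is
[[2, 0, -1, 0], [0, 2, 0, -1], [-1, 0, 2, -1], [0, -1, -1, 2]].
All simple roots have the same length, so the diagram is simply laced. The associated Dynkin diagram is a chain of 4 nodes with single edges (A_4), so the type is A_4 (the algebra sl(5)).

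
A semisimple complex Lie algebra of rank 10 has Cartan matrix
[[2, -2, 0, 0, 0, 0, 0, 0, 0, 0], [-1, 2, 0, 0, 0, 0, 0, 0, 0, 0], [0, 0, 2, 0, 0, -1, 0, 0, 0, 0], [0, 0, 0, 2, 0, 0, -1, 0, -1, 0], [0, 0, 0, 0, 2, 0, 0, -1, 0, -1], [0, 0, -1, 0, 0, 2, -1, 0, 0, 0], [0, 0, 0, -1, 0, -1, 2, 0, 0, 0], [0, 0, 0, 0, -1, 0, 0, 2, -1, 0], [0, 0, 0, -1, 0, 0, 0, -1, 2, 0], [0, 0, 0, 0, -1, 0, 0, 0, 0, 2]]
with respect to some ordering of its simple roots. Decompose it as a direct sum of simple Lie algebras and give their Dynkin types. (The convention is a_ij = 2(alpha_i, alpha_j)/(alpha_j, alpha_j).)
A_8 (sl(9)) ⊕ B_2 (so(5))

The diagram associated to this matrix has two connected components: the simple roots {alpha_3, alpha_4, alpha_5, alpha_6, alpha_7, alpha_8, alpha_9, alpha_10} form a chain of 8 nodes with single edges (A_8), and {alpha_1, alpha_2} form a chain of 2 nodes with a double edge at one end; the terminal node there is the unique short simple root (B_2). A semisimple Lie algebra decomposes uniquely as the direct sum of simple ideals, one per connected component of its Dynkin diagram, so g ≅ A_8 ⊕ B_2 (dimension 80 + 10 = 90).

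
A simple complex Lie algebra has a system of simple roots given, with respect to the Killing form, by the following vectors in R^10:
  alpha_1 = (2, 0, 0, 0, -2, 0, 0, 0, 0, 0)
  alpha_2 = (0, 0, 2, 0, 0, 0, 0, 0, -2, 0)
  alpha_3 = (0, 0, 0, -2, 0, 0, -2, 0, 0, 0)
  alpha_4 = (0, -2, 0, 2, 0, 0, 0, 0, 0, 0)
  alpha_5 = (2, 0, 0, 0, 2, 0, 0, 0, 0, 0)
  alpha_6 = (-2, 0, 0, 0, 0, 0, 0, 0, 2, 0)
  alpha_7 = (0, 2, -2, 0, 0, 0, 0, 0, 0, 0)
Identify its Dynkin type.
type D_7

Compute the Cartan integers a_ij = 2(alpha_i, alpha_j)/(alpha_j, alpha_j); the resulting 7x7 Cartan matrix is
[[2, 0, 0, 0, 0, -1, 0], [0, 2, 0, 0, 0, -1, -1], [0, 0, 2, -1, 0, 0, 0], [0, 0, -1, 2, 0, 0, -1], [0, 0, 0, 0, 2, -1, 0], [-1, -1, 0, 0, -1, 2, 0], [0, -1, 0, -1, 0, 0, 2]].
All simple roots have the same length, so the diagram is simply laced. The associated Dynkin diagram is a chain of 5 nodes with a fork of two nodes at one end (D_7), so the type is D_7 (the algebra so(14)).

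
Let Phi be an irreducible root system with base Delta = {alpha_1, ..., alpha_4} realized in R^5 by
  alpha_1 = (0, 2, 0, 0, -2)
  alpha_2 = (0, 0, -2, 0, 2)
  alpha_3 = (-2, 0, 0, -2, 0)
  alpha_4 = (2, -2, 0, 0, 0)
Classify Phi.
A4

Compute the Cartan integers a_ij = 2(alpha_i, alpha_j)/(alpha_j, alpha_j); the resulting 4x4 Cartan matrix is
[[2, -1, 0, -1], [-1, 2, 0, 0], [0, 0, 2, -1], [-1, 0, -1, 2]].
All simple roots have the same length, so the diagram is simply laced. The associated Dynkin diagram is a chain of 4 nodes with single edges (A_4), so the type is A_4 (the algebra sl(5)).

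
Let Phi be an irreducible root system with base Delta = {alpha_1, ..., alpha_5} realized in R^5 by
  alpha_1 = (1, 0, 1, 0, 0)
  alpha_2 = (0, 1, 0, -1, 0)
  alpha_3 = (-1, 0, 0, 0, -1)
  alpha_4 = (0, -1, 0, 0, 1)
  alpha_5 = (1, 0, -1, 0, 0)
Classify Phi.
Compute the Cartan integers a_ij = 2(alpha_i, alpha_j)/(alpha_j, alpha_j); the resulting 5x5 Cartan matrix is
[[2, 0, -1, 0, 0], [0, 2, 0, -1, 0], [-1, 0, 2, -1, -1], [0, -1, -1, 2, 0], [0, 0, -1, 0, 2]].
All simple roots have the same length, so the diagram is simply laced. The associated Dynkin diagram is a chain of 3 nodes with a fork of two nodes at one end (D_5), so the type is D_5 (the algebra so(10)).

D_5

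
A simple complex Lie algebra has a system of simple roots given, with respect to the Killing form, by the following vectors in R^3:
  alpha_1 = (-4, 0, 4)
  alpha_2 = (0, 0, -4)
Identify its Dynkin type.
B_2 (so(5))

Compute the Cartan integers a_ij = 2(alpha_i, alpha_j)/(alpha_j, alpha_j); the resulting 2x2 Cartan matrix is
[[2, -2], [-1, 2]].
The roots have two lengths (squared-length ratio 2:1); the short ones are alpha_{2}. The associated Dynkin diagram is a chain of 2 nodes with a double edge at one end; the terminal node there is the unique short simple root (B_2), so the type is B_2 (the algebra so(5)).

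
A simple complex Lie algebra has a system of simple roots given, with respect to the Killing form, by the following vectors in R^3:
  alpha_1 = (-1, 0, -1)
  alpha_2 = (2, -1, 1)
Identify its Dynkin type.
G_2

Compute the Cartan integers a_ij = 2(alpha_i, alpha_j)/(alpha_j, alpha_j); the resulting 2x2 Cartan matrix is
[[2, -1], [-3, 2]].
The roots have two lengths (squared-length ratio 3:1); the short ones are alpha_{1}. The associated Dynkin diagram is two nodes joined by a triple edge (G_2), so the type is G_2.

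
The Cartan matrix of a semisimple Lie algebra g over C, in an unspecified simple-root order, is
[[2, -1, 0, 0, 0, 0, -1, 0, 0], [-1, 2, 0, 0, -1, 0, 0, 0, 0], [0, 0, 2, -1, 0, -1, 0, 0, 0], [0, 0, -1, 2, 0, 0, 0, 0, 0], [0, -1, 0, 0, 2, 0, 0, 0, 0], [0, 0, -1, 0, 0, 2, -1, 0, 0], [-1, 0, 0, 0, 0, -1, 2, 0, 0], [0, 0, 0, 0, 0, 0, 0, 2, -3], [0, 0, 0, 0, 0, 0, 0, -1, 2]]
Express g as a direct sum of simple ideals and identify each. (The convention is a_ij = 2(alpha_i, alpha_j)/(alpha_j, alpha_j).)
A_7 (sl(8)) ⊕ G_2

The diagram associated to this matrix has two connected components: the simple roots {alpha_1, alpha_2, alpha_3, alpha_4, alpha_5, alpha_6, alpha_7} form a chain of 7 nodes with single edges (A_7), and {alpha_8, alpha_9} form two nodes joined by a triple edge (G_2). A semisimple Lie algebra decomposes uniquely as the direct sum of simple ideals, one per connected component of its Dynkin diagram, so g ≅ A_7 ⊕ G_2 (dimension 63 + 14 = 77).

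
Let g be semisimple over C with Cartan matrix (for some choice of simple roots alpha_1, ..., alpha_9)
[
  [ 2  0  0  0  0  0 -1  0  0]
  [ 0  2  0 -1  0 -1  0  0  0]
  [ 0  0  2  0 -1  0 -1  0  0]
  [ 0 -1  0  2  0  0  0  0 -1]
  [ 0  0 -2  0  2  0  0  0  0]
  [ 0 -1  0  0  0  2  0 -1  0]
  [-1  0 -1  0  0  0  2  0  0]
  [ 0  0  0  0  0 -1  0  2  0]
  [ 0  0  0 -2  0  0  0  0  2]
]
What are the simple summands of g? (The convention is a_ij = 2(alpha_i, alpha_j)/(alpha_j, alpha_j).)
The diagram associated to this matrix has two connected components: the simple roots {alpha_1, alpha_3, alpha_5, alpha_7} form a chain of 4 nodes with a double edge at one end; the terminal node there is the unique long simple root (C_4), and {alpha_2, alpha_4, alpha_6, alpha_8, alpha_9} form a chain of 5 nodes with a double edge at one end; the terminal node there is the unique long simple root (C_5). A semisimple Lie algebra decomposes uniquely as the direct sum of simple ideals, one per connected component of its Dynkin diagram, so g ≅ C_4 ⊕ C_5 (dimension 36 + 55 = 91).

C4 + C5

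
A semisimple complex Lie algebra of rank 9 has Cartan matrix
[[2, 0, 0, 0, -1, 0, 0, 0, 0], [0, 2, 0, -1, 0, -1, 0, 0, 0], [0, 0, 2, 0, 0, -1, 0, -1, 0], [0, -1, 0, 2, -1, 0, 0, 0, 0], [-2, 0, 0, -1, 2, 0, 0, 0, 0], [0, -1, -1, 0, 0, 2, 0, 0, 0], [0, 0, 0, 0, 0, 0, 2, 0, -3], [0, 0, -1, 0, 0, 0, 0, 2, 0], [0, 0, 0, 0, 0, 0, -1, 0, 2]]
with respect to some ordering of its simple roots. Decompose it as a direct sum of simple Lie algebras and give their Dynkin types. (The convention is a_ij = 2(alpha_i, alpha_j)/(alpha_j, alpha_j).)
The diagram associated to this matrix has two connected components: the simple roots {alpha_1, alpha_2, alpha_3, alpha_4, alpha_5, alpha_6, alpha_8} form a chain of 7 nodes with a double edge at one end; the terminal node there is the unique short simple root (B_7), and {alpha_7, alpha_9} form two nodes joined by a triple edge (G_2). A semisimple Lie algebra decomposes uniquely as the direct sum of simple ideals, one per connected component of its Dynkin diagram, so g ≅ B_7 ⊕ G_2 (dimension 105 + 14 = 119).

B_7 (so(15)) ⊕ G_2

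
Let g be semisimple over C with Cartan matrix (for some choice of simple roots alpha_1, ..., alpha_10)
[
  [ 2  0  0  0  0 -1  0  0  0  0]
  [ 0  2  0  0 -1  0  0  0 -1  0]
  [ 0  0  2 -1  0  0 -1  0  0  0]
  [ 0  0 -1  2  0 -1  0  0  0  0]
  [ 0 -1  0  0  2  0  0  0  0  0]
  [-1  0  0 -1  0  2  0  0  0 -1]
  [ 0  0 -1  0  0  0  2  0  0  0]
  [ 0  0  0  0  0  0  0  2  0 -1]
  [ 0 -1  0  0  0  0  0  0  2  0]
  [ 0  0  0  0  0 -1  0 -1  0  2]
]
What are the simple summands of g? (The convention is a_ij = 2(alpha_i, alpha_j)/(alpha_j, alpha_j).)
The diagram associated to this matrix has two connected components: the simple roots {alpha_2, alpha_5, alpha_9} form a chain of 3 nodes with single edges (A_3), and {alpha_1, alpha_3, alpha_4, alpha_6, alpha_7, alpha_8, alpha_10} form a chain of 6 nodes with one extra node attached to the third node from one end (E_7). A semisimple Lie algebra decomposes uniquely as the direct sum of simple ideals, one per connected component of its Dynkin diagram, so g ≅ A_3 ⊕ E_7 (dimension 15 + 133 = 148).

A3 ⊕ E7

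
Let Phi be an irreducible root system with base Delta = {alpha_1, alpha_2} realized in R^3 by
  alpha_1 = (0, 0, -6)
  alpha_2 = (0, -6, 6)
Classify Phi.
Compute the Cartan integers a_ij = 2(alpha_i, alpha_j)/(alpha_j, alpha_j); the resulting 2x2 Cartan matrix is
[[2, -1], [-2, 2]].
The roots have two lengths (squared-length ratio 2:1); the short ones are alpha_{1}. The associated Dynkin diagram is a chain of 2 nodes with a double edge at one end; the terminal node there is the unique short simple root (B_2), so the type is B_2 (the algebra so(5)).

B_2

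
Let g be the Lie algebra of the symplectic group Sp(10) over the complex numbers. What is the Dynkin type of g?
C_5 (sp(10))

This is sp(10), which has dimension 10(10+1)/2 = 55 and rank 10/2 = 5. In the classification of classical Lie algebras, the symplectic algebra sp(2n) has type C_n; here n = 5, so the Dynkin diagram is a chain of 5 nodes with a double edge at one end; the terminal node there is the unique long simple root (C_5). Hence the type is C_5.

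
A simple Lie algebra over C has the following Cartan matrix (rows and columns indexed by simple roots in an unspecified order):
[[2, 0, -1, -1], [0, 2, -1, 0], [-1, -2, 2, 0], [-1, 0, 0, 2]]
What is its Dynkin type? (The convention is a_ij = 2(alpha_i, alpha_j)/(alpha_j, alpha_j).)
The matrix has rank 4 with 2's on the diagonal. Reading the off-diagonal entries as Dynkin edges (a single edge where a_ij = a_ji = -1; a double or triple edge where a_ij * a_ji = 2 or 3), the diagram is a chain of 4 nodes with a double edge at one end; the terminal node there is the unique short simple root (B_4). One simple-root ordering that puts it in standard form is (alpha_4, alpha_1, alpha_3, alpha_2). So the algebra is type B_4, i.e. so(9).

B4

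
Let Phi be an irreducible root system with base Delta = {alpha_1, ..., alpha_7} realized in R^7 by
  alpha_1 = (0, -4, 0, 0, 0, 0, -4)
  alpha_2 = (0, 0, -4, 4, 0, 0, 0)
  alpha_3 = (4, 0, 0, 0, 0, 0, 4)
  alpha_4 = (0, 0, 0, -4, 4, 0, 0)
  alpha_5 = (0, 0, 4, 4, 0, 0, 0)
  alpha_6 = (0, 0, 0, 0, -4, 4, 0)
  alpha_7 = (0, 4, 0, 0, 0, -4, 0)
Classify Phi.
D_7 (so(14))

Compute the Cartan integers a_ij = 2(alpha_i, alpha_j)/(alpha_j, alpha_j); the resulting 7x7 Cartan matrix is
[[2, 0, -1, 0, 0, 0, -1], [0, 2, 0, -1, 0, 0, 0], [-1, 0, 2, 0, 0, 0, 0], [0, -1, 0, 2, -1, -1, 0], [0, 0, 0, -1, 2, 0, 0], [0, 0, 0, -1, 0, 2, -1], [-1, 0, 0, 0, 0, -1, 2]].
All simple roots have the same length, so the diagram is simply laced. The associated Dynkin diagram is a chain of 5 nodes with a fork of two nodes at one end (D_7), so the type is D_7 (the algebra so(14)).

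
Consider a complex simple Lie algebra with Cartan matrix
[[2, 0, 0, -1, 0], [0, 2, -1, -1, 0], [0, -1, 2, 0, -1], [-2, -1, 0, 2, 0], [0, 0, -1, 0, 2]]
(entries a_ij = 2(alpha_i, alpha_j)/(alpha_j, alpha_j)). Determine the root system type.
B_5 (so(11))

The matrix has rank 5 with 2's on the diagonal. Reading the off-diagonal entries as Dynkin edges (a single edge where a_ij = a_ji = -1; a double or triple edge where a_ij * a_ji = 2 or 3), the diagram is a chain of 5 nodes with a double edge at one end; the terminal node there is the unique short simple root (B_5). One simple-root ordering that puts it in standard form is (alpha_5, alpha_3, alpha_2, alpha_4, alpha_1). So the algebra is type B_5, i.e. so(11).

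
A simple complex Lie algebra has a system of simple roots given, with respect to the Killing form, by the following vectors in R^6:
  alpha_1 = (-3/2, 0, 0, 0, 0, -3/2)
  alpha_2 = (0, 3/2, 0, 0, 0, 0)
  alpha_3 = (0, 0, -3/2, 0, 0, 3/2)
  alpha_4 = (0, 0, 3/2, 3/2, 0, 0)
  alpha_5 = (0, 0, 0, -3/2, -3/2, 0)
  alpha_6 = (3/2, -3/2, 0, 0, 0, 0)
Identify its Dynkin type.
Compute the Cartan integers a_ij = 2(alpha_i, alpha_j)/(alpha_j, alpha_j); the resulting 6x6 Cartan matrix is
[[2, 0, -1, 0, 0, -1], [0, 2, 0, 0, 0, -1], [-1, 0, 2, -1, 0, 0], [0, 0, -1, 2, -1, 0], [0, 0, 0, -1, 2, 0], [-1, -2, 0, 0, 0, 2]].
The roots have two lengths (squared-length ratio 2:1); the short ones are alpha_{2}. The associated Dynkin diagram is a chain of 6 nodes with a double edge at one end; the terminal node there is the unique short simple root (B_6), so the type is B_6 (the algebra so(13)).

type B_6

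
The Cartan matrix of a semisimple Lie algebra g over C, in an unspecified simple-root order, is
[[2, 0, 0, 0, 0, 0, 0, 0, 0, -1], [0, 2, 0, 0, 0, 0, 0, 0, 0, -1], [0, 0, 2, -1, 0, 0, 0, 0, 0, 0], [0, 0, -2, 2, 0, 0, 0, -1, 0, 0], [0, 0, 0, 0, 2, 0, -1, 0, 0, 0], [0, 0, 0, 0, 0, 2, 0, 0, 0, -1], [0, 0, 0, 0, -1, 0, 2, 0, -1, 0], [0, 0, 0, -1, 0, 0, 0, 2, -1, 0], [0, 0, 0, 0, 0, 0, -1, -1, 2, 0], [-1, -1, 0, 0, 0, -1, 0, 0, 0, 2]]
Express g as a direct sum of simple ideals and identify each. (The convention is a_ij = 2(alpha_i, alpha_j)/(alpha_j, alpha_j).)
B_6 + D_4

The diagram associated to this matrix has two connected components: the simple roots {alpha_3, alpha_4, alpha_5, alpha_7, alpha_8, alpha_9} form a chain of 6 nodes with a double edge at one end; the terminal node there is the unique short simple root (B_6), and {alpha_1, alpha_2, alpha_6, alpha_10} form a chain of 2 nodes with a fork of two nodes at one end (D_4). A semisimple Lie algebra decomposes uniquely as the direct sum of simple ideals, one per connected component of its Dynkin diagram, so g ≅ B_6 ⊕ D_4 (dimension 78 + 28 = 106).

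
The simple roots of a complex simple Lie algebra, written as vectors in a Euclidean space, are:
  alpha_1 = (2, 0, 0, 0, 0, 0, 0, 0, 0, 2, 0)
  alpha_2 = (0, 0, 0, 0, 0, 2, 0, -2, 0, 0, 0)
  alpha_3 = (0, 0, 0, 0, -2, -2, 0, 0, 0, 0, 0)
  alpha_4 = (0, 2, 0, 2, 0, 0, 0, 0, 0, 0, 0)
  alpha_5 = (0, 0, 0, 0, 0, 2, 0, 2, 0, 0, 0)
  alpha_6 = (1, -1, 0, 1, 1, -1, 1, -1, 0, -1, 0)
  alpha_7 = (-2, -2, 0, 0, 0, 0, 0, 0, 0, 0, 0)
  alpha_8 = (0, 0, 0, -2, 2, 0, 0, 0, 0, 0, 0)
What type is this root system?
Compute the Cartan integers a_ij = 2(alpha_i, alpha_j)/(alpha_j, alpha_j); the resulting 8x8 Cartan matrix is
[[2, 0, 0, 0, 0, 0, -1, 0], [0, 2, -1, 0, 0, 0, 0, 0], [0, -1, 2, 0, -1, 0, 0, -1], [0, 0, 0, 2, 0, 0, -1, -1], [0, 0, -1, 0, 2, -1, 0, 0], [0, 0, 0, 0, -1, 2, 0, 0], [-1, 0, 0, -1, 0, 0, 2, 0], [0, 0, -1, -1, 0, 0, 0, 2]].
All simple roots have the same length, so the diagram is simply laced. The associated Dynkin diagram is a chain of 7 nodes with one extra node attached to the third node from one end (E_8), so the type is E_8.

E_8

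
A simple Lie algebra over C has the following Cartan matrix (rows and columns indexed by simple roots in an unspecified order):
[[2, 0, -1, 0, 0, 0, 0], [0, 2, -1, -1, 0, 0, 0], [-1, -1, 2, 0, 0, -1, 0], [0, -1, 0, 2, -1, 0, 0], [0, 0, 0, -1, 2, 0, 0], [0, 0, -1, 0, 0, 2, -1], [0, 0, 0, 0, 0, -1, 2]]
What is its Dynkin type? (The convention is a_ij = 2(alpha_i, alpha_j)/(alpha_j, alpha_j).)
E_7

The matrix has rank 7 with 2's on the diagonal. Reading the off-diagonal entries as Dynkin edges (a single edge where a_ij = a_ji = -1; a double or triple edge where a_ij * a_ji = 2 or 3), the diagram is a chain of 6 nodes with one extra node attached to the third node from one end (E_7). One simple-root ordering that puts it in standard form is (alpha_7, alpha_1, alpha_6, alpha_3, alpha_2, alpha_4, alpha_5). So the algebra is type E_7.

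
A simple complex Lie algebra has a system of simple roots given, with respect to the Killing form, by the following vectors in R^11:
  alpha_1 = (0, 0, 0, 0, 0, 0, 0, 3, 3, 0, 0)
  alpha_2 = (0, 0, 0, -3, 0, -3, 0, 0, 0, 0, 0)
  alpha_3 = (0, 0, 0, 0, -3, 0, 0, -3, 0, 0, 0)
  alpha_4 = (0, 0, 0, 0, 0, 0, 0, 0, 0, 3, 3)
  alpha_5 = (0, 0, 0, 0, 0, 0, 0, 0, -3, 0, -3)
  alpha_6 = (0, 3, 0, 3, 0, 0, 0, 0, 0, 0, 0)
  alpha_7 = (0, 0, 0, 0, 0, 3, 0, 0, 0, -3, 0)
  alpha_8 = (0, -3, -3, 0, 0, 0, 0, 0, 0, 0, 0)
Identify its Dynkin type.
A_8 (sl(9))

Compute the Cartan integers a_ij = 2(alpha_i, alpha_j)/(alpha_j, alpha_j); the resulting 8x8 Cartan matrix is
[[2, 0, -1, 0, -1, 0, 0, 0], [0, 2, 0, 0, 0, -1, -1, 0], [-1, 0, 2, 0, 0, 0, 0, 0], [0, 0, 0, 2, -1, 0, -1, 0], [-1, 0, 0, -1, 2, 0, 0, 0], [0, -1, 0, 0, 0, 2, 0, -1], [0, -1, 0, -1, 0, 0, 2, 0], [0, 0, 0, 0, 0, -1, 0, 2]].
All simple roots have the same length, so the diagram is simply laced. The associated Dynkin diagram is a chain of 8 nodes with single edges (A_8), so the type is A_8 (the algebra sl(9)).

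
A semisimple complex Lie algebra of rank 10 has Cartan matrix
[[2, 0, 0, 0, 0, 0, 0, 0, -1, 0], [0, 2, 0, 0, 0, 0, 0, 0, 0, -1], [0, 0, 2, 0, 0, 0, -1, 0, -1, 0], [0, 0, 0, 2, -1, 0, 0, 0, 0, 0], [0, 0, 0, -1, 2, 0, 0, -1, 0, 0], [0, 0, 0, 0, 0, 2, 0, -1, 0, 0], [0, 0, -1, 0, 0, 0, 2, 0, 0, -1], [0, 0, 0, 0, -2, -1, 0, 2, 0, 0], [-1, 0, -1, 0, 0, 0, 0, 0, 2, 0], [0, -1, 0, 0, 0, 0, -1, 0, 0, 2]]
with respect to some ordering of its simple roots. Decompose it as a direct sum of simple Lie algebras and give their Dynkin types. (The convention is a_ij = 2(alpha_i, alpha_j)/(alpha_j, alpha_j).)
A6 ⊕ F4

The diagram associated to this matrix has two connected components: the simple roots {alpha_1, alpha_2, alpha_3, alpha_7, alpha_9, alpha_10} form a chain of 6 nodes with single edges (A_6), and {alpha_4, alpha_5, alpha_6, alpha_8} form a chain of 4 nodes with a double edge between the middle two (F_4). A semisimple Lie algebra decomposes uniquely as the direct sum of simple ideals, one per connected component of its Dynkin diagram, so g ≅ A_6 ⊕ F_4 (dimension 48 + 52 = 100).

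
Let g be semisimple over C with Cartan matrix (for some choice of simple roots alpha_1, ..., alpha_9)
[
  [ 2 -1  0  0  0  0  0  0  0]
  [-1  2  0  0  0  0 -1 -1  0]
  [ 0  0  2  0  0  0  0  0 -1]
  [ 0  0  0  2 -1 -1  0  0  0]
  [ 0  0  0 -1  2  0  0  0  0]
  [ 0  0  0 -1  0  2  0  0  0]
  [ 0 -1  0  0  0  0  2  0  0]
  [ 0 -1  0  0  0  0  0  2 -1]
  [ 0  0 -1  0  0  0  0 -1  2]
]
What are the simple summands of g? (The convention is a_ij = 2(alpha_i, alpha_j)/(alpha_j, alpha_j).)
type A_3 + type D_6

The diagram associated to this matrix has two connected components: the simple roots {alpha_4, alpha_5, alpha_6} form a chain of 3 nodes with single edges (A_3), and {alpha_1, alpha_2, alpha_3, alpha_7, alpha_8, alpha_9} form a chain of 4 nodes with a fork of two nodes at one end (D_6). A semisimple Lie algebra decomposes uniquely as the direct sum of simple ideals, one per connected component of its Dynkin diagram, so g ≅ A_3 ⊕ D_6 (dimension 15 + 66 = 81).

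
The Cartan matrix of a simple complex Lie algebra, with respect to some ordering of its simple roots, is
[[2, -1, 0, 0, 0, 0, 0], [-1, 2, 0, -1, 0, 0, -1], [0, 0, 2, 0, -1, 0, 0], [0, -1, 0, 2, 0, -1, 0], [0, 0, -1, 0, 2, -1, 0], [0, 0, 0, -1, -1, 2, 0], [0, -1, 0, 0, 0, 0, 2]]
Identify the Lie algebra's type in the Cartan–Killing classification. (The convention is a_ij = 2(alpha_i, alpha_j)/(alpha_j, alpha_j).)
The matrix has rank 7 with 2's on the diagonal. Reading the off-diagonal entries as Dynkin edges (a single edge where a_ij = a_ji = -1; a double or triple edge where a_ij * a_ji = 2 or 3), the diagram is a chain of 5 nodes with a fork of two nodes at one end (D_7). One simple-root ordering that puts it in standard form is (alpha_3, alpha_5, alpha_6, alpha_4, alpha_2, alpha_1, alpha_7). So the algebra is type D_7, i.e. so(14).

D7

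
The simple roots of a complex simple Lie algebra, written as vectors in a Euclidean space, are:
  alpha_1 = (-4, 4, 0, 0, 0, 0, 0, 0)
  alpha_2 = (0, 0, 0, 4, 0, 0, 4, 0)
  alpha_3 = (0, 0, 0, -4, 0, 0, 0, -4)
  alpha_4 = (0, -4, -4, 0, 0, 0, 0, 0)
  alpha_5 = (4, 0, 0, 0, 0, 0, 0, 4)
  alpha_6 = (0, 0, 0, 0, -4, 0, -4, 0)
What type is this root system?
A_6 (sl(7))

Compute the Cartan integers a_ij = 2(alpha_i, alpha_j)/(alpha_j, alpha_j); the resulting 6x6 Cartan matrix is
[[2, 0, 0, -1, -1, 0], [0, 2, -1, 0, 0, -1], [0, -1, 2, 0, -1, 0], [-1, 0, 0, 2, 0, 0], [-1, 0, -1, 0, 2, 0], [0, -1, 0, 0, 0, 2]].
All simple roots have the same length, so the diagram is simply laced. The associated Dynkin diagram is a chain of 6 nodes with single edges (A_6), so the type is A_6 (the algebra sl(7)).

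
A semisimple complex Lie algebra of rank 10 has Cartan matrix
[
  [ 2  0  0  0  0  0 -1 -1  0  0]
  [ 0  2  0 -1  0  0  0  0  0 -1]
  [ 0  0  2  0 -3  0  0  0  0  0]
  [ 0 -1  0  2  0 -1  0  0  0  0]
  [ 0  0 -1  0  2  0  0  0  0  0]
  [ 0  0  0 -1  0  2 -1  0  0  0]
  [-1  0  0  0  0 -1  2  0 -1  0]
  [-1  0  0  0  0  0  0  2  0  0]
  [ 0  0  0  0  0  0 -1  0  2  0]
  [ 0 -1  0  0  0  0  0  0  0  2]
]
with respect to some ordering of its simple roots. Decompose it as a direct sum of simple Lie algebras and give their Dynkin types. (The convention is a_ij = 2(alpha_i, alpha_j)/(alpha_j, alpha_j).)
The diagram associated to this matrix has two connected components: the simple roots {alpha_1, alpha_2, alpha_4, alpha_6, alpha_7, alpha_8, alpha_9, alpha_10} form a chain of 7 nodes with one extra node attached to the third node from one end (E_8), and {alpha_3, alpha_5} form two nodes joined by a triple edge (G_2). A semisimple Lie algebra decomposes uniquely as the direct sum of simple ideals, one per connected component of its Dynkin diagram, so g ≅ E_8 ⊕ G_2 (dimension 248 + 14 = 262).

type E_8 ⊕ type G_2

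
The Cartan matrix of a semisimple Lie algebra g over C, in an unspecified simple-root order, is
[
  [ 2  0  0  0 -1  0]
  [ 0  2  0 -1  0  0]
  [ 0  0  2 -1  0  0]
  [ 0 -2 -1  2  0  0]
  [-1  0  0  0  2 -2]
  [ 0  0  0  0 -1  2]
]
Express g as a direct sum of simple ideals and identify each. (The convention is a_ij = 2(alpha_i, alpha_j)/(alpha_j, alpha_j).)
The diagram associated to this matrix has two connected components: the simple roots {alpha_2, alpha_3, alpha_4} form a chain of 3 nodes with a double edge at one end; the terminal node there is the unique short simple root (B_3), and {alpha_1, alpha_5, alpha_6} form a chain of 3 nodes with a double edge at one end; the terminal node there is the unique short simple root (B_3). A semisimple Lie algebra decomposes uniquely as the direct sum of simple ideals, one per connected component of its Dynkin diagram, so g ≅ B_3 ⊕ B_3 (dimension 21 + 21 = 42).

B_3 + B_3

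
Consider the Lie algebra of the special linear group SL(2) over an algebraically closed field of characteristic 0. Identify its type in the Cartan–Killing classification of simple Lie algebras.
This is sl(2), which has dimension 2^2 - 1 = 3 and rank 2 - 1 = 1 (a Cartan subalgebra is the diagonal traceless matrices). In the classification of classical Lie algebras, the special linear algebra sl(n+1) has type A_n; here n = 1, so the Dynkin diagram is a chain of 1 nodes with single edges (A_1). Hence the type is A_1.

A_1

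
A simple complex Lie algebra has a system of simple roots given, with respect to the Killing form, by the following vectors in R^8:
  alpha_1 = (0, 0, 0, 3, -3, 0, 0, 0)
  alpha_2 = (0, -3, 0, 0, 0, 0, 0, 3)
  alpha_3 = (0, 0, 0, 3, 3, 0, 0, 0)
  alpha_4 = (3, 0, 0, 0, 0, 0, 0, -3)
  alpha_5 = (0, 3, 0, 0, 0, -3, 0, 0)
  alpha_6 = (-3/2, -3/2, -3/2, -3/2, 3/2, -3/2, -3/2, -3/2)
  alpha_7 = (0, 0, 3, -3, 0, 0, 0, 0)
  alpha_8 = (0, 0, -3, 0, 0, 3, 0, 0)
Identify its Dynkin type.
Compute the Cartan integers a_ij = 2(alpha_i, alpha_j)/(alpha_j, alpha_j); the resulting 8x8 Cartan matrix is
[[2, 0, 0, 0, 0, -1, -1, 0], [0, 2, 0, -1, -1, 0, 0, 0], [0, 0, 2, 0, 0, 0, -1, 0], [0, -1, 0, 2, 0, 0, 0, 0], [0, -1, 0, 0, 2, 0, 0, -1], [-1, 0, 0, 0, 0, 2, 0, 0], [-1, 0, -1, 0, 0, 0, 2, -1], [0, 0, 0, 0, -1, 0, -1, 2]].
All simple roots have the same length, so the diagram is simply laced. The associated Dynkin diagram is a chain of 7 nodes with one extra node attached to the third node from one end (E_8), so the type is E_8.

E8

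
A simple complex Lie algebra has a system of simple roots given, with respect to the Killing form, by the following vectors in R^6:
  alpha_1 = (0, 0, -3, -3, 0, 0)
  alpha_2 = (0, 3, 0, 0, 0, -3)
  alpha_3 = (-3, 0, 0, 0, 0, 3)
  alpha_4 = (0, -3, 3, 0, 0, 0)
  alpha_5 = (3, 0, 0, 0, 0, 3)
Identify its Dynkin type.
D5

Compute the Cartan integers a_ij = 2(alpha_i, alpha_j)/(alpha_j, alpha_j); the resulting 5x5 Cartan matrix is
[[2, 0, 0, -1, 0], [0, 2, -1, -1, -1], [0, -1, 2, 0, 0], [-1, -1, 0, 2, 0], [0, -1, 0, 0, 2]].
All simple roots have the same length, so the diagram is simply laced. The associated Dynkin diagram is a chain of 3 nodes with a fork of two nodes at one end (D_5), so the type is D_5 (the algebra so(10)).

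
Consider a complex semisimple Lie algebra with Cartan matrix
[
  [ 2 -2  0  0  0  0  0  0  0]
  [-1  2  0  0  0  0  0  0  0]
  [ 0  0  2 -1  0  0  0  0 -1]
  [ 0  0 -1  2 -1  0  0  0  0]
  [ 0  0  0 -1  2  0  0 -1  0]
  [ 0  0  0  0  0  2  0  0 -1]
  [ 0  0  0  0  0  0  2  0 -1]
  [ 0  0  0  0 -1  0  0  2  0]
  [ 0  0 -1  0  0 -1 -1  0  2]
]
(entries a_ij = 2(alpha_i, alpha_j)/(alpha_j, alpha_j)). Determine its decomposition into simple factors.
The diagram associated to this matrix has two connected components: the simple roots {alpha_1, alpha_2} form a chain of 2 nodes with a double edge at one end; the terminal node there is the unique short simple root (B_2), and {alpha_3, alpha_4, alpha_5, alpha_6, alpha_7, alpha_8, alpha_9} form a chain of 5 nodes with a fork of two nodes at one end (D_7). A semisimple Lie algebra decomposes uniquely as the direct sum of simple ideals, one per connected component of its Dynkin diagram, so g ≅ B_2 ⊕ D_7 (dimension 10 + 91 = 101).

B2 + D7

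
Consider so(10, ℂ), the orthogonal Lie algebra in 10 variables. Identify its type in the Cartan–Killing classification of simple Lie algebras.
This is so(10) with 10 even, which has dimension 10(10-1)/2 = 45 and rank 10/2 = 5. In the classification of classical Lie algebras, the orthogonal algebra so(2n) in an even number of variables has type D_n; here n = 5, so the Dynkin diagram is a chain of 3 nodes with a fork of two nodes at one end (D_5). Hence the type is D_5.

D_5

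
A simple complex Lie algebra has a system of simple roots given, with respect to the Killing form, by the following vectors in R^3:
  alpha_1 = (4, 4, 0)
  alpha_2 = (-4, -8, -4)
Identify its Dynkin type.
G2

Compute the Cartan integers a_ij = 2(alpha_i, alpha_j)/(alpha_j, alpha_j); the resulting 2x2 Cartan matrix is
[[2, -1], [-3, 2]].
The roots have two lengths (squared-length ratio 3:1); the short ones are alpha_{1}. The associated Dynkin diagram is two nodes joined by a triple edge (G_2), so the type is G_2.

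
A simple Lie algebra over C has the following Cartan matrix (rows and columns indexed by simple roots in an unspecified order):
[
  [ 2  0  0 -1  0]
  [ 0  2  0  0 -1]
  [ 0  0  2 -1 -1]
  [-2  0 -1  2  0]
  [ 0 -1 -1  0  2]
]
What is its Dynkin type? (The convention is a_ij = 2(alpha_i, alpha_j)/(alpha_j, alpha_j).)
The matrix has rank 5 with 2's on the diagonal. Reading the off-diagonal entries as Dynkin edges (a single edge where a_ij = a_ji = -1; a double or triple edge where a_ij * a_ji = 2 or 3), the diagram is a chain of 5 nodes with a double edge at one end; the terminal node there is the unique short simple root (B_5). One simple-root ordering that puts it in standard form is (alpha_2, alpha_5, alpha_3, alpha_4, alpha_1). So the algebra is type B_5, i.e. so(11).

B_5 (so(11))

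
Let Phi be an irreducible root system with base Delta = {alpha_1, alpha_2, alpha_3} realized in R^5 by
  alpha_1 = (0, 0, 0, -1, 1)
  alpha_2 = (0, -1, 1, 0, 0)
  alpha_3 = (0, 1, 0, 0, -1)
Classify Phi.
Compute the Cartan integers a_ij = 2(alpha_i, alpha_j)/(alpha_j, alpha_j); the resulting 3x3 Cartan matrix is
[[2, 0, -1], [0, 2, -1], [-1, -1, 2]].
All simple roots have the same length, so the diagram is simply laced. The associated Dynkin diagram is a chain of 3 nodes with single edges (A_3), so the type is A_3 (the algebra sl(4)).

A3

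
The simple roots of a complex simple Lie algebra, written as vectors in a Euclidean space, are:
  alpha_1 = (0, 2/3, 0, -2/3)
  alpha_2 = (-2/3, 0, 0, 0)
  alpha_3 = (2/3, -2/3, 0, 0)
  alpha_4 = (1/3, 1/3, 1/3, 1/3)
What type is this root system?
Compute the Cartan integers a_ij = 2(alpha_i, alpha_j)/(alpha_j, alpha_j); the resulting 4x4 Cartan matrix is
[[2, 0, -1, 0], [0, 2, -1, -1], [-1, -2, 2, 0], [0, -1, 0, 2]].
The roots have two lengths (squared-length ratio 2:1); the short ones are alpha_{2,4}. The associated Dynkin diagram is a chain of 4 nodes with a double edge between the middle two (F_4), so the type is F_4.

F4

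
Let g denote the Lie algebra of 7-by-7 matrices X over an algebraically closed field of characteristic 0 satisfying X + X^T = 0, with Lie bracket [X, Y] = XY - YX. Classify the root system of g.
type B_3

This is so(7) with 7 odd, which has dimension 7(7-1)/2 = 21 and rank (7-1)/2 = 3. In the classification of classical Lie algebras, the orthogonal algebra so(2n+1) in an odd number of variables has type B_n; here n = 3, so the Dynkin diagram is a chain of 3 nodes with a double edge at one end; the terminal node there is the unique short simple root (B_3). Hence the type is B_3.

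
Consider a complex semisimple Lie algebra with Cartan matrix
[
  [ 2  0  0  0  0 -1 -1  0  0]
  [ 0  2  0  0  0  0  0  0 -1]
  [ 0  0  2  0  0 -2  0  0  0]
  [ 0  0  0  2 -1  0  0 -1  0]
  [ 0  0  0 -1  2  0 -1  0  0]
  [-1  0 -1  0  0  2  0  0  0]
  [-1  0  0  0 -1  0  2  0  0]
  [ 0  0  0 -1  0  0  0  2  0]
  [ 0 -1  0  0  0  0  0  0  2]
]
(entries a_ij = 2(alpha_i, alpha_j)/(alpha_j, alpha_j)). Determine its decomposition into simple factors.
The diagram associated to this matrix has two connected components: the simple roots {alpha_2, alpha_9} form a chain of 2 nodes with single edges (A_2), and {alpha_1, alpha_3, alpha_4, alpha_5, alpha_6, alpha_7, alpha_8} form a chain of 7 nodes with a double edge at one end; the terminal node there is the unique long simple root (C_7). A semisimple Lie algebra decomposes uniquely as the direct sum of simple ideals, one per connected component of its Dynkin diagram, so g ≅ A_2 ⊕ C_7 (dimension 8 + 105 = 113).

type A_2 ⊕ type C_7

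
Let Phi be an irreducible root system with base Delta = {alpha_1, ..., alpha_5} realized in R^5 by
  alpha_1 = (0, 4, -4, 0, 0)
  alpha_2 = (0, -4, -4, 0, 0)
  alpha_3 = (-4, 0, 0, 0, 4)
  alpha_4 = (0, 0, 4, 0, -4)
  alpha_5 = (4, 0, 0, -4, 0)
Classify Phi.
Compute the Cartan integers a_ij = 2(alpha_i, alpha_j)/(alpha_j, alpha_j); the resulting 5x5 Cartan matrix is
[[2, 0, 0, -1, 0], [0, 2, 0, -1, 0], [0, 0, 2, -1, -1], [-1, -1, -1, 2, 0], [0, 0, -1, 0, 2]].
All simple roots have the same length, so the diagram is simply laced. The associated Dynkin diagram is a chain of 3 nodes with a fork of two nodes at one end (D_5), so the type is D_5 (the algebra so(10)).

D_5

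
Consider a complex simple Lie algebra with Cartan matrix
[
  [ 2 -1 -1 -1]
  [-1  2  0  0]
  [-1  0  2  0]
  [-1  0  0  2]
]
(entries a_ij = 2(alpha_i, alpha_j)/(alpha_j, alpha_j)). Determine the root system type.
The matrix has rank 4 with 2's on the diagonal. Reading the off-diagonal entries as Dynkin edges (a single edge where a_ij = a_ji = -1; a double or triple edge where a_ij * a_ji = 2 or 3), the diagram is a chain of 2 nodes with a fork of two nodes at one end (D_4). One simple-root ordering that puts it in standard form is (alpha_4, alpha_1, alpha_2, alpha_3). So the algebra is type D_4, i.e. so(8).

D_4 (so(8))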